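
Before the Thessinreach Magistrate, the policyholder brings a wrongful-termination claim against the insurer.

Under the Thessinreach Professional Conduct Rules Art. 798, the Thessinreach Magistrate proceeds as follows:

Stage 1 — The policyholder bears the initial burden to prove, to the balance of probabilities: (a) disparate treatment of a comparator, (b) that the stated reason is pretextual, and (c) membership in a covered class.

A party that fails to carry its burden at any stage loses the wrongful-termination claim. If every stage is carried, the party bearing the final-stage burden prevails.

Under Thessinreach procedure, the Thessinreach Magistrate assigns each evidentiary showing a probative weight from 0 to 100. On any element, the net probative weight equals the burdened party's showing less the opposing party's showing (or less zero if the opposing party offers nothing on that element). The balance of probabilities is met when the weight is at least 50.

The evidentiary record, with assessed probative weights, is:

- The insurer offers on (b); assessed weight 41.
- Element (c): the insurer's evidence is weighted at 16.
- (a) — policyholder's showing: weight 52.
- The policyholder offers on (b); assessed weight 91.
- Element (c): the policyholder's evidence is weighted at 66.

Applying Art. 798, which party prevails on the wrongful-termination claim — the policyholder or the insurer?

At Stage 1 the policyholder must meet the balance of probabilities (weight is at least 50): on (a) the weight is 52, which does reach 50, so (a) meets the standard; on (b) the weight is 91 less the opposing 41 gives net 50, which does reach 50, so (b) meets the standard; on (c) the weight is 66 less the opposing 16 gives net 50, which does reach 50, so (c) meets the standard.
  The policyholder carries the last stage.
Every stage carried; the policyholder prevails.

policyholder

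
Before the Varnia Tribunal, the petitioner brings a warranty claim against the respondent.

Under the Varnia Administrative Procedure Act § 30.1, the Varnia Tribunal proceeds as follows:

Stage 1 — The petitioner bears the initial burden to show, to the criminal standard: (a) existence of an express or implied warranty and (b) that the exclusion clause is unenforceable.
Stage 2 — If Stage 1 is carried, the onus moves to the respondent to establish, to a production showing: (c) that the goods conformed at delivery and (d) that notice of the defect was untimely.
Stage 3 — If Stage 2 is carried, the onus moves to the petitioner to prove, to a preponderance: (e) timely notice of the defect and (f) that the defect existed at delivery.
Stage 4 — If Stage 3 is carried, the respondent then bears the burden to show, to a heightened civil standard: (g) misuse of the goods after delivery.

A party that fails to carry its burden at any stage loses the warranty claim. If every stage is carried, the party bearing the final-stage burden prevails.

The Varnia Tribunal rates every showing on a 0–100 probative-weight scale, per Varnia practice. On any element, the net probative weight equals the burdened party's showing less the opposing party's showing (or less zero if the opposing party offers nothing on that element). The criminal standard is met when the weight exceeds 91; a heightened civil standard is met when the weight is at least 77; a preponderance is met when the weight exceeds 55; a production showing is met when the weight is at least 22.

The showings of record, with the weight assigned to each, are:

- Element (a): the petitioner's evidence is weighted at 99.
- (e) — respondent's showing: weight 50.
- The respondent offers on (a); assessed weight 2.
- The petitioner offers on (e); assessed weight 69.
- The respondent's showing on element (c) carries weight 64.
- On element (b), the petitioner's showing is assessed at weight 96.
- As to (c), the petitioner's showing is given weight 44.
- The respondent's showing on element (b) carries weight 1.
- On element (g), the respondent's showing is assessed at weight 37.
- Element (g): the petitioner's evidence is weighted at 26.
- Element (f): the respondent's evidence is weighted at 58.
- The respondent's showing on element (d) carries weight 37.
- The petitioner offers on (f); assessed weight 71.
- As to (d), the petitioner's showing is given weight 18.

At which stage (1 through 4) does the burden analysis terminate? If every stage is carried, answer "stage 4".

stage 2

At Stage 1 the petitioner must meet the criminal standard (weight exceeds 91): on (a) the weight is 99 less the opposing 2 gives net 97, which does exceed 91, so (a) meets the standard; on (b) the weight is 96 less the opposing 1 gives net 95, > 91, so (b) meets the standard.
  All elements met. The burden passes to the respondent.
At Stage 2 the respondent must meet a production showing (weight is at least 22): on (c) the weight is 64 less the opposing 44 gives net 20, which does not reach 22, so (c) does not meet the standard; on (d) the weight is 37 less the opposing 18 gives net 19, which does not reach 22, so (d) does not meet the standard.
  Not every element is met, so the respondent fails to carry Stage 2.
The analysis ends at Stage 2; the petitioner prevails.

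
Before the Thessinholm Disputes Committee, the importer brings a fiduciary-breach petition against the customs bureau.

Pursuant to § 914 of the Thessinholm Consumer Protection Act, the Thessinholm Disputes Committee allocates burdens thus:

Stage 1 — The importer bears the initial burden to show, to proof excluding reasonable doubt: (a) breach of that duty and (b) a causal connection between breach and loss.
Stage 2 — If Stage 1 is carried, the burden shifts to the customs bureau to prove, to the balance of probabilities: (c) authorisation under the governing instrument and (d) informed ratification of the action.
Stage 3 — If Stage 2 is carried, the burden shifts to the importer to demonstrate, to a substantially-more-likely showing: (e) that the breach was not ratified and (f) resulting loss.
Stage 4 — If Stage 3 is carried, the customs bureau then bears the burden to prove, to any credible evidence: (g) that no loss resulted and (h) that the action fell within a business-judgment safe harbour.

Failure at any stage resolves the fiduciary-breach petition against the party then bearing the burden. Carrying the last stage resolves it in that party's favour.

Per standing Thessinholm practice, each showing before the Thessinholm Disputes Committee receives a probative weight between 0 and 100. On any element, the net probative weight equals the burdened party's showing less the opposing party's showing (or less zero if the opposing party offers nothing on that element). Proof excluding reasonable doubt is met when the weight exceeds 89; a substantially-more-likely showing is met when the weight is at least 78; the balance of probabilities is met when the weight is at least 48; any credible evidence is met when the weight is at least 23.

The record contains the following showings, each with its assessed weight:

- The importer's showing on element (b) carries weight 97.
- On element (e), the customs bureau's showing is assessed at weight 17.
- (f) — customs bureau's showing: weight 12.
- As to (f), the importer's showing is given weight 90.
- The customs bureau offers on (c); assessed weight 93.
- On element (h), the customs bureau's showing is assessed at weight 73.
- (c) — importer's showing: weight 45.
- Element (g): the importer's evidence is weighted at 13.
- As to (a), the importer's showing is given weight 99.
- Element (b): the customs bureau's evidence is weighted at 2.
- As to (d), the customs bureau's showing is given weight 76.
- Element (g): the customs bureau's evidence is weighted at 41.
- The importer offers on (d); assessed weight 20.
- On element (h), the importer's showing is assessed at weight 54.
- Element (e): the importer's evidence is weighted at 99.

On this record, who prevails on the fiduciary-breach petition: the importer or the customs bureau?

Stage 1 — burden on importer; standard: proof excluding reasonable doubt (weight exceeds 89).
    (a): 99 > 89 [met]
    (b): 97 − 2 = 95 > 89 [met]
  All elements met. The burden passes to the customs bureau.
Stage 2 — burden on customs bureau; standard: the balance of probabilities (weight is at least 48).
    (c): 93 − 45 = 48 ≥ 48 [met]
    (d): 76 − 20 = 56 ≥ 48 [met]
  Stage 2 is satisfied; the onus moves to the importer.
Stage 3 — burden on importer; standard: a substantially-more-likely showing (weight is at least 78).
    (e): 99 − 17 = 82 ≥ 78 [met]
    (f): 90 − 12 = 78 ≥ 78 [met]
  The importer carries Stage 3; the customs bureau now bears the burden.
Stage 4 — burden on customs bureau; standard: any credible evidence (weight is at least 23).
    (g): 41 − 13 = 28 ≥ 23 [met]
    (h): 73 − 54 = 19 < 23 [not met]
  Not every element is met, so the customs bureau fails to carry Stage 4.
So the importer prevails.

importer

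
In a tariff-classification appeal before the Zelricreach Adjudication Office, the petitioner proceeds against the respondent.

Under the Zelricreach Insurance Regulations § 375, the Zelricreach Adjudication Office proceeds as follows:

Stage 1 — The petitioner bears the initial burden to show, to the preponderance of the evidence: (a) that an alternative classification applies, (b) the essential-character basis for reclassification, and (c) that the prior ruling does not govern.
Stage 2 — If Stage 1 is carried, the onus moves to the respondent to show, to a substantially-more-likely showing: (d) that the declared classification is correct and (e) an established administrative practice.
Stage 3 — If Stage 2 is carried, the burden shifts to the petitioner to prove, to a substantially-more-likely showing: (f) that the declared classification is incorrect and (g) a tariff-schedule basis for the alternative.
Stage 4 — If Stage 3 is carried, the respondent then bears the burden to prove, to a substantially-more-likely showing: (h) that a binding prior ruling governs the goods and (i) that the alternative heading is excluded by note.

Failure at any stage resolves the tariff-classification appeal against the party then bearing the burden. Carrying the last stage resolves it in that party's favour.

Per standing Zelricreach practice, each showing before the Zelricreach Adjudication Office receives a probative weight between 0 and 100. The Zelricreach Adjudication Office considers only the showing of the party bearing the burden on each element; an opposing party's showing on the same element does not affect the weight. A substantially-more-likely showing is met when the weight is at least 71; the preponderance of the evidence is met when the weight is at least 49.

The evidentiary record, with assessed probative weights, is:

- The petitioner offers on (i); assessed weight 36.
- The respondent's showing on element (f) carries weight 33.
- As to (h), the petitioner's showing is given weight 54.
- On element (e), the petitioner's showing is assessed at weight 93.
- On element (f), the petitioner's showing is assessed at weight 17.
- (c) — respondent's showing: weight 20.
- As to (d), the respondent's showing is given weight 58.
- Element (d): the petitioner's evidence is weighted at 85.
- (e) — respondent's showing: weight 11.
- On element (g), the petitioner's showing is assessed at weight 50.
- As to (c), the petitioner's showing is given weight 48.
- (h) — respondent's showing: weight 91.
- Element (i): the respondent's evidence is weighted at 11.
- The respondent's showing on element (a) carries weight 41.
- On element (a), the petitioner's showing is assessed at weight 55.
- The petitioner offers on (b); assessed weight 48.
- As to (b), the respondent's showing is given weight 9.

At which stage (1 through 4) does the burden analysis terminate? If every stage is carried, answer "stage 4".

Stage 1 — burden on petitioner; standard: the preponderance of the evidence (weight is at least 49).
    (a): 55 (respondent's 41 disregarded) ≥ 49 [met]
    (b): 48 (respondent's 9 disregarded) < 49 [not met]
    (c): 48 (respondent's 20 disregarded) < 49 [not met]
  The petitioner does not carry Stage 1.
So the respondent prevails.

stage 1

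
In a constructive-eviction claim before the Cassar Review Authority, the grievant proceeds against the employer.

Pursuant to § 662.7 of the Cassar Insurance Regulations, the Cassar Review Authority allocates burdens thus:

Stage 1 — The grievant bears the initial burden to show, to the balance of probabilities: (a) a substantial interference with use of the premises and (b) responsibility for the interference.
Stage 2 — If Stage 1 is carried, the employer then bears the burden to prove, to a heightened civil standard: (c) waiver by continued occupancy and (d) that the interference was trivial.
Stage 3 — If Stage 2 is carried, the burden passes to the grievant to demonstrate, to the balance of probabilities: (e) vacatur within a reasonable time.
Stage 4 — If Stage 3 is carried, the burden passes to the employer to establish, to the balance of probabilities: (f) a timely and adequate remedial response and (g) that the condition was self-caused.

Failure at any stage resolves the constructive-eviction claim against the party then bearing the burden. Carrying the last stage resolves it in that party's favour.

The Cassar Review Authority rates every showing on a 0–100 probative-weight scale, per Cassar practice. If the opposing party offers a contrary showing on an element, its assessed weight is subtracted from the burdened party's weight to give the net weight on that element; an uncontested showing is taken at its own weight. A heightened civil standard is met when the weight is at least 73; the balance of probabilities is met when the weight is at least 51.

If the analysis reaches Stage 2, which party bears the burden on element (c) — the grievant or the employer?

employer

Stage 2's rule assigns the burden to the employer (to a heightened civil standard).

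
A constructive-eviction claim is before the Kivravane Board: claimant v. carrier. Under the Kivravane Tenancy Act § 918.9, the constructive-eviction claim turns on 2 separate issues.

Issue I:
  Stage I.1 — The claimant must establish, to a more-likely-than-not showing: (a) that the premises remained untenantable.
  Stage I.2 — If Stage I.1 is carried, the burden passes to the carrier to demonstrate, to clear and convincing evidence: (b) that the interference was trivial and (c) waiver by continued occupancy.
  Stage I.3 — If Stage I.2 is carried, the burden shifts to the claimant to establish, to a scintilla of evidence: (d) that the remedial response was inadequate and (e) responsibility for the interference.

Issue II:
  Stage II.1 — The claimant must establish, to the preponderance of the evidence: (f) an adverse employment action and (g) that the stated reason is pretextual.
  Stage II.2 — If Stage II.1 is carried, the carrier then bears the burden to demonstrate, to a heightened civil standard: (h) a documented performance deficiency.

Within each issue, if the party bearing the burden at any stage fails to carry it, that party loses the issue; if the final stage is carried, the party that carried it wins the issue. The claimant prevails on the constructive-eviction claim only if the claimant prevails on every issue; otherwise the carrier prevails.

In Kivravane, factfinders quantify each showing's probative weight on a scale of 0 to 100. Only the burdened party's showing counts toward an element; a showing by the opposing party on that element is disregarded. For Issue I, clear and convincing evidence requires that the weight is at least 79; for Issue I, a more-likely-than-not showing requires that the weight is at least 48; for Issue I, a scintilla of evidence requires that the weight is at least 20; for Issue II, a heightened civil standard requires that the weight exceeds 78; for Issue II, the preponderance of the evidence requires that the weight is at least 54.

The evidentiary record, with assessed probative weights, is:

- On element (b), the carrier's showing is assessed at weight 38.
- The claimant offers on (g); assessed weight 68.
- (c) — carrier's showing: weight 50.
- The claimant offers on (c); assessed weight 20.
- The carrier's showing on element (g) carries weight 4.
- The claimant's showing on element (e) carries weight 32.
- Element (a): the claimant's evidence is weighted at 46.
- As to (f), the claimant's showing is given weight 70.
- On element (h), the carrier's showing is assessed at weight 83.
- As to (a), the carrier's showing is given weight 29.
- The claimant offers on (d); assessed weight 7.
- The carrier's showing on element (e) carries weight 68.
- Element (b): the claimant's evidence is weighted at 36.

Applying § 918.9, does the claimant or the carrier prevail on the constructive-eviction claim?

— Issue I —
Stage I.1 (claimant, a more-likely-than-not showing, weight is at least 48): (a) 46 (carrier's 29 disregarded) < 48 — fails.
  Not every element is met, so the claimant fails to carry Stage I.1.
The carrier prevails on this issue.
— Issue II —
At Stage II.1 the claimant must meet the preponderance of the evidence (weight is at least 54): on (f) the weight is 70, ≥ 54, so (f) meets the standard; on (g) the weight is 68 (the carrier's 4 is given no effect), which does reach 54, so (g) meets the standard.
  The claimant carries Stage II.1; the carrier now bears the burden.
At Stage II.2 the carrier must meet a heightened civil standard (weight exceeds 78): on (h) the weight is 83, which does exceed 78, so (h) meets the standard.
  All elements met at the final stage.
All stages carried — the carrier prevails on this issue.
Per-issue: Issue I → carrier; Issue II → carrier. The claimant must prevail on every issue; overall, the carrier prevails.

carrier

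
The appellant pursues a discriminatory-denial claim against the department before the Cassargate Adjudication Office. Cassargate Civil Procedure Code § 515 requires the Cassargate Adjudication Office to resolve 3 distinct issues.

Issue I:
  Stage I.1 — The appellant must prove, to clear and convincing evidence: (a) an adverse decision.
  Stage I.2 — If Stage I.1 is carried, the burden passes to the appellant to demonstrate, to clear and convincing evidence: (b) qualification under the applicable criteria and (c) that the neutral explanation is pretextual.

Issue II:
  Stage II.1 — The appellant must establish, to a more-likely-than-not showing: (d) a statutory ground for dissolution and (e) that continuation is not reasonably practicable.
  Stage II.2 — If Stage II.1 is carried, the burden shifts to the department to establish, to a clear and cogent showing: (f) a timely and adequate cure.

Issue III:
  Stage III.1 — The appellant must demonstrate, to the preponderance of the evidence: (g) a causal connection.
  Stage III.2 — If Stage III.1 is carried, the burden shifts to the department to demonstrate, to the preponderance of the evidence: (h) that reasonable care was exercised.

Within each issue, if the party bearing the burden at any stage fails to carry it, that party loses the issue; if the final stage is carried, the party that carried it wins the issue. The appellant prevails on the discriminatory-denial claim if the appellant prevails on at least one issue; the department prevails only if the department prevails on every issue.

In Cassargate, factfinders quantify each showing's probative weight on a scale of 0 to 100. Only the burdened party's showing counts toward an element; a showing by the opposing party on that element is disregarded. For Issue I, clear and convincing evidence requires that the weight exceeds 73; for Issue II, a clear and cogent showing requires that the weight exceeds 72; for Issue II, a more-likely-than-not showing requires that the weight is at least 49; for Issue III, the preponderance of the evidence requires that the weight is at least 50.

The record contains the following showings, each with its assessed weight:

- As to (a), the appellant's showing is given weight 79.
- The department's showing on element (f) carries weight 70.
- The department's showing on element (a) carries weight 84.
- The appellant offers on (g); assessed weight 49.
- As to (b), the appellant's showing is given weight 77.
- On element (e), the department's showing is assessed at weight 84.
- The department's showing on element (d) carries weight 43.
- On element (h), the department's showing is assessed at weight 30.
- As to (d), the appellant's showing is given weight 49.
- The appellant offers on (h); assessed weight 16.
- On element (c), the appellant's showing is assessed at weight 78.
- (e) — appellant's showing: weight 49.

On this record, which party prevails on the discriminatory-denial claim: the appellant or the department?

— Issue I —
Stage I.1 — burden on appellant; standard: clear and convincing evidence (weight exceeds 73).
    (a): 79 (department's 84 disregarded) > 73 [met]
  All elements met. The appellant retains the burden for Stage I.2.
Stage I.2 — burden on appellant; standard: clear and convincing evidence (weight exceeds 73).
    (b): 77 > 73 [met]
    (c): 78 > 73 [met]
  Stage I.2 carried; the final stage is satisfied.
Every stage carried; the appellant prevails on this issue.
— Issue II —
Stage II.1 (appellant, a more-likely-than-not showing, weight is at least 49): (d) 49 (department's 43 disregarded) ≥ 49 — meets; (e) 49 (department's 84 disregarded) ≥ 49 — meets.
  The appellant carries Stage II.1; the department now bears the burden.
Stage II.2 (department, a clear and cogent showing, weight exceeds 72): (f) 70 ≤ 72 — fails.
  The department does not carry Stage II.2.
The analysis ends at Stage II.2; the appellant prevails on this issue.
— Issue III —
At Stage III.1 the appellant must meet the preponderance of the evidence (weight is at least 50): on (g) the weight is 49, which does not reach 50, so (g) does not meet the standard.
  Stage III.1 not carried; the appellant fails its burden.
So the department prevails on this issue.
Per-issue: Issue I → appellant; Issue II → appellant; Issue III → department. The appellant must prevail on at least one issue; overall, the appellant prevails.

appellant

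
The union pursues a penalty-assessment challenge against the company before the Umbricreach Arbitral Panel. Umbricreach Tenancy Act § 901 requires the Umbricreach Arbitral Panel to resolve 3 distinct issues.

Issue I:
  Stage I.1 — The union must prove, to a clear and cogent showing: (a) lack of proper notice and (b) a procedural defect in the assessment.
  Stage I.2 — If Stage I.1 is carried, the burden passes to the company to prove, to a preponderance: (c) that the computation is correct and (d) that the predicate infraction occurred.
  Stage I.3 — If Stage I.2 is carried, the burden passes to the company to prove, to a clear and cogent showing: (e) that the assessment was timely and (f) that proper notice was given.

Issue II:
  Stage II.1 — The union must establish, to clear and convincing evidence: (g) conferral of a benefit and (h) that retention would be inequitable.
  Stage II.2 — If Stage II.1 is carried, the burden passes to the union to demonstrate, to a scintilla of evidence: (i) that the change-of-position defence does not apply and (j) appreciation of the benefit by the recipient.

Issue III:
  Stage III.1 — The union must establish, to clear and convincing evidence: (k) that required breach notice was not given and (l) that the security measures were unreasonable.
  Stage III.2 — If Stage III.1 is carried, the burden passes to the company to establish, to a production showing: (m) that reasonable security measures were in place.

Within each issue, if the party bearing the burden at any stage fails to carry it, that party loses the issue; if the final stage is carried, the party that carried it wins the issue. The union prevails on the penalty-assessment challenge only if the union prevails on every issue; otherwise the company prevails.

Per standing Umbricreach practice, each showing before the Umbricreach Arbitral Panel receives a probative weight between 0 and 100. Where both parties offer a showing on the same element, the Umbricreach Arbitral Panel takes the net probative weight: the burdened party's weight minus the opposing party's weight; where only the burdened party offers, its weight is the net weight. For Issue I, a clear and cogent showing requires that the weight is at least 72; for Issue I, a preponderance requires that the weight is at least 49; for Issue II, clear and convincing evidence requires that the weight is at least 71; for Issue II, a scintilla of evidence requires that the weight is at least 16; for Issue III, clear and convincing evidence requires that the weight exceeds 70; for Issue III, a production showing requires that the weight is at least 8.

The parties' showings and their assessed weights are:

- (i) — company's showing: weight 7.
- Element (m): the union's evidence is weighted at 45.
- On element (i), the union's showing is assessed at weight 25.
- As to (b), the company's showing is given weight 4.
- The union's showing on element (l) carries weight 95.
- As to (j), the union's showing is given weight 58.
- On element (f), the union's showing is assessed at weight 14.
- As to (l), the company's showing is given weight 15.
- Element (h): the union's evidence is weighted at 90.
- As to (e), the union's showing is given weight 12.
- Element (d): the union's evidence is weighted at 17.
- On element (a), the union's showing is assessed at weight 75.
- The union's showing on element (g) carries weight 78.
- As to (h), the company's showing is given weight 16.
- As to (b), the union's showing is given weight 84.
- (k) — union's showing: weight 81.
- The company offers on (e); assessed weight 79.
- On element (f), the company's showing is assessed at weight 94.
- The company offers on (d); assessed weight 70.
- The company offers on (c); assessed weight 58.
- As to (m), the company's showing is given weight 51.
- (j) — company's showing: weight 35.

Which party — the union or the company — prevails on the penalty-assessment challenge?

— Issue I —
At Stage I.1 the union must meet a clear and cogent showing (weight is at least 72): on (a) the weight is 75, which does reach 72, so (a) meets the standard; on (b) the weight is 84 less the opposing 4 gives net 80, which does reach 72, so (b) meets the standard.
  All elements met. The burden passes to the company.
At Stage I.2 the company must meet a preponderance (weight is at least 49): on (c) the weight is 58, ≥ 49, so (c) meets the standard; on (d) the weight is 70 less the opposing 17 gives net 53, ≥ 49, so (d) meets the standard.
  All elements met. The company retains the burden for Stage I.3.
At Stage I.3 the company must meet a clear and cogent showing (weight is at least 72): on (e) the weight is 79 less the opposing 12 gives net 67, which does not reach 72, so (e) does not meet the standard; on (f) the weight is 94 less the opposing 14 gives net 80, which does reach 72, so (f) meets the standard.
  Not every element is met, so the company fails to carry Stage I.3.
The analysis ends at Stage I.3; the union prevails on this issue.
— Issue II —
At Stage II.1 the union must meet clear and convincing evidence (weight is at least 71): on (g) the weight is 78, which does reach 71, so (g) meets the standard; on (h) the weight is 90 less the opposing 16 gives net 74, ≥ 71, so (h) meets the standard.
  Stage II.1 carried; the burden remains with the union.
At Stage II.2 the union must meet a scintilla of evidence (weight is at least 16): on (i) the weight is 25 less the opposing 7 gives net 18, ≥ 16, so (i) meets the standard; on (j) the weight is 58 less the opposing 35 gives net 23, which does reach 16, so (j) meets the standard.
  Stage II.2 carried; the final stage is satisfied.
All stages carried — the union prevails on this issue.
— Issue III —
Stage III.1 (union, clear and convincing evidence, weight exceeds 70): (k) 81 > 70 — meets; (l) net 95−15=80 > 70 — meets.
  Stage III.1 carried; the burden shifts to the company.
Stage III.2 (company, a production showing, weight is at least 8): (m) net 51−45=6 < 8 — fails.
  The company does not carry Stage III.2.
The analysis ends at Stage III.2; the union prevails on this issue.
Per-issue: Issue I → union; Issue II → union; Issue III → union. The union must prevail on every issue; overall, the union prevails.

union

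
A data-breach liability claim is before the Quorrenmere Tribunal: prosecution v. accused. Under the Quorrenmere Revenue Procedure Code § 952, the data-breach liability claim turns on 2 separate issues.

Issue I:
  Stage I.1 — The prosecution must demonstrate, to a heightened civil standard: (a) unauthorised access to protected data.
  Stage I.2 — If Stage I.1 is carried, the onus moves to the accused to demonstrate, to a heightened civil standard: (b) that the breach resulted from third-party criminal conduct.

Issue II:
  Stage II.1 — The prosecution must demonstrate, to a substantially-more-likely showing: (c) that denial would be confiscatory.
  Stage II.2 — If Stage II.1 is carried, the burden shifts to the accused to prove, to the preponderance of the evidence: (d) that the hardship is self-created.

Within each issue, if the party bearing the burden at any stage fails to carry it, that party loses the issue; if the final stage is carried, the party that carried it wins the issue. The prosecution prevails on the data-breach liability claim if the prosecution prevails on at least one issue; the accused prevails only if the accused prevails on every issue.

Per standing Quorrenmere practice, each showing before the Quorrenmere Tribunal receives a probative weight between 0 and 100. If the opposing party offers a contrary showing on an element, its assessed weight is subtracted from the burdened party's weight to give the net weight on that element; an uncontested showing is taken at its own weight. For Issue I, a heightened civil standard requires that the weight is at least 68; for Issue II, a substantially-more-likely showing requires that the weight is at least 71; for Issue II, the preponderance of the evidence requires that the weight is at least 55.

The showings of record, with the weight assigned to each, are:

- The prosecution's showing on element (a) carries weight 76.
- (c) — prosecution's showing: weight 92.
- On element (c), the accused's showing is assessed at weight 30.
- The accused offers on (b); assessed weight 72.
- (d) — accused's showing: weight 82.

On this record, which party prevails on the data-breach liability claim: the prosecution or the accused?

accused

— Issue I —
Stage I.1 (prosecution, a heightened civil standard, weight is at least 68): (a) 76 ≥ 68 — meets.
  The prosecution carries Stage I.1; the accused now bears the burden.
Stage I.2 (accused, a heightened civil standard, weight is at least 68): (b) 72 ≥ 68 — meets.
  Stage I.2 carried; the final stage is satisfied.
Every stage carried; the accused prevails on this issue.
— Issue II —
Stage II.1 — burden on prosecution; standard: a substantially-more-likely showing (weight is at least 71).
    (c): 92 − 30 = 62 < 71 [not met]
  Stage II.1 not carried; the prosecution fails its burden.
So the accused prevails on this issue.
Per-issue: Issue I → accused; Issue II → accused. The prosecution must prevail on at least one issue; overall, the accused prevails.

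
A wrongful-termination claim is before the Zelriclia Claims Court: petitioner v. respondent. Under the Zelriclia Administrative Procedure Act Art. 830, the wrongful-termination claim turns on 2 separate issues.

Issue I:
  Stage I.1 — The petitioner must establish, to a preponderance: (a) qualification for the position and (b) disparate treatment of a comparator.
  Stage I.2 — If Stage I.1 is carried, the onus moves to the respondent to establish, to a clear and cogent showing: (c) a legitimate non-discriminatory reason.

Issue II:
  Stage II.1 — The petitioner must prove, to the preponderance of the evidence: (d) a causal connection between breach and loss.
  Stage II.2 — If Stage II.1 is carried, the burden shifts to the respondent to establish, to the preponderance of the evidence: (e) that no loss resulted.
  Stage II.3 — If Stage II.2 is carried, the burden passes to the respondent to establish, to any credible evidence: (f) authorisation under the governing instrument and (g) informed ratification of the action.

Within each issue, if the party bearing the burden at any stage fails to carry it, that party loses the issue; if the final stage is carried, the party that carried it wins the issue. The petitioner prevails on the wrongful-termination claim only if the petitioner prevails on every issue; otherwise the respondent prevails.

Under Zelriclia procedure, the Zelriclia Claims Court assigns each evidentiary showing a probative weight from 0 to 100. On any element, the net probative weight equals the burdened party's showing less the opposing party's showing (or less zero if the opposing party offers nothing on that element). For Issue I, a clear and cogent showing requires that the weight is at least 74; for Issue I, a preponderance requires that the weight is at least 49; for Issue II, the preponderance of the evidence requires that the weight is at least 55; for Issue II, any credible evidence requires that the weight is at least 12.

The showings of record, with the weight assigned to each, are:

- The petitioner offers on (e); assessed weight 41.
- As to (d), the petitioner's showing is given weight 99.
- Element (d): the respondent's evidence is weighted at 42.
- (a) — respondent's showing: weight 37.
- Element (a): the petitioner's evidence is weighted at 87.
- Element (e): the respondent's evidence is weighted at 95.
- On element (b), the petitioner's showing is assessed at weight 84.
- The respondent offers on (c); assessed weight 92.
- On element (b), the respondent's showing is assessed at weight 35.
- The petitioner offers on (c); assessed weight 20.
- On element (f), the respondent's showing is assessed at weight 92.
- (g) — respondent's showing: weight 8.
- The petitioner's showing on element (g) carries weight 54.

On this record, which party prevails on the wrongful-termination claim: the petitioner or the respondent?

petitioner

— Issue I —
Stage I.1 (petitioner, a preponderance, weight is at least 49): (a) net 87−37=50 ≥ 49 — meets; (b) net 84−35=49 ≥ 49 — meets.
  Stage I.1 carried; the burden shifts to the respondent.
Stage I.2 (respondent, a clear and cogent showing, weight is at least 74): (c) net 92−20=72 < 74 — fails.
  Not every element is met, so the respondent fails to carry Stage I.2.
So the petitioner prevails on this issue.
— Issue II —
At Stage II.1 the petitioner must meet the preponderance of the evidence (weight is at least 55): on (d) the weight is 99 less the opposing 42 gives net 57, which does reach 55, so (d) meets the standard.
  All elements met. The burden passes to the respondent.
At Stage II.2 the respondent must meet the preponderance of the evidence (weight is at least 55): on (e) the weight is 95 less the opposing 41 gives net 54, < 55, so (e) does not meet the standard.
  Stage II.2 not carried; the respondent fails its burden.
The petitioner prevails on this issue.
Per-issue: Issue I → petitioner; Issue II → petitioner. The petitioner must prevail on every issue; overall, the petitioner prevails.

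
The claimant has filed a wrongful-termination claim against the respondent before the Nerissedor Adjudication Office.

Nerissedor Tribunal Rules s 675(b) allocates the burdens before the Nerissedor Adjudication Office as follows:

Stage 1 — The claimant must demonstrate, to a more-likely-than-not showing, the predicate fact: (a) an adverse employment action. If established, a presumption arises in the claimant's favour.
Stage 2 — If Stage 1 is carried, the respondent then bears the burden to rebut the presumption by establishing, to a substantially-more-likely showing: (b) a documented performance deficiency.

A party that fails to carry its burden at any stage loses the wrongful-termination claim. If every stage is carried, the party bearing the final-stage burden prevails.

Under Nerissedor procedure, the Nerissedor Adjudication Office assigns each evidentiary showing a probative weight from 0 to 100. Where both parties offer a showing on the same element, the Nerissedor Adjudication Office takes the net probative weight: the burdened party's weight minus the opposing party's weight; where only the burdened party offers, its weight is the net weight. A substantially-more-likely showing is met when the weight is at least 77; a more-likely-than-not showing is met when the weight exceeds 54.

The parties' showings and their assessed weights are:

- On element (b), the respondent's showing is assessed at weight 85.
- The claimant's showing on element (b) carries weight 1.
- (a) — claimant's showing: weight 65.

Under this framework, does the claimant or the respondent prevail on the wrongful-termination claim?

Stage 1 (claimant, a more-likely-than-not showing, weight exceeds 54): (a) 65 > 54 — meets.
  The claimant carries Stage 1; the respondent now bears the burden.
Stage 2 (respondent, a substantially-more-likely showing, weight is at least 77): (b) net 85−1=84 ≥ 77 — meets.
  Stage 2 carried; the final stage is satisfied.
Every stage carried; the respondent prevails.

respondent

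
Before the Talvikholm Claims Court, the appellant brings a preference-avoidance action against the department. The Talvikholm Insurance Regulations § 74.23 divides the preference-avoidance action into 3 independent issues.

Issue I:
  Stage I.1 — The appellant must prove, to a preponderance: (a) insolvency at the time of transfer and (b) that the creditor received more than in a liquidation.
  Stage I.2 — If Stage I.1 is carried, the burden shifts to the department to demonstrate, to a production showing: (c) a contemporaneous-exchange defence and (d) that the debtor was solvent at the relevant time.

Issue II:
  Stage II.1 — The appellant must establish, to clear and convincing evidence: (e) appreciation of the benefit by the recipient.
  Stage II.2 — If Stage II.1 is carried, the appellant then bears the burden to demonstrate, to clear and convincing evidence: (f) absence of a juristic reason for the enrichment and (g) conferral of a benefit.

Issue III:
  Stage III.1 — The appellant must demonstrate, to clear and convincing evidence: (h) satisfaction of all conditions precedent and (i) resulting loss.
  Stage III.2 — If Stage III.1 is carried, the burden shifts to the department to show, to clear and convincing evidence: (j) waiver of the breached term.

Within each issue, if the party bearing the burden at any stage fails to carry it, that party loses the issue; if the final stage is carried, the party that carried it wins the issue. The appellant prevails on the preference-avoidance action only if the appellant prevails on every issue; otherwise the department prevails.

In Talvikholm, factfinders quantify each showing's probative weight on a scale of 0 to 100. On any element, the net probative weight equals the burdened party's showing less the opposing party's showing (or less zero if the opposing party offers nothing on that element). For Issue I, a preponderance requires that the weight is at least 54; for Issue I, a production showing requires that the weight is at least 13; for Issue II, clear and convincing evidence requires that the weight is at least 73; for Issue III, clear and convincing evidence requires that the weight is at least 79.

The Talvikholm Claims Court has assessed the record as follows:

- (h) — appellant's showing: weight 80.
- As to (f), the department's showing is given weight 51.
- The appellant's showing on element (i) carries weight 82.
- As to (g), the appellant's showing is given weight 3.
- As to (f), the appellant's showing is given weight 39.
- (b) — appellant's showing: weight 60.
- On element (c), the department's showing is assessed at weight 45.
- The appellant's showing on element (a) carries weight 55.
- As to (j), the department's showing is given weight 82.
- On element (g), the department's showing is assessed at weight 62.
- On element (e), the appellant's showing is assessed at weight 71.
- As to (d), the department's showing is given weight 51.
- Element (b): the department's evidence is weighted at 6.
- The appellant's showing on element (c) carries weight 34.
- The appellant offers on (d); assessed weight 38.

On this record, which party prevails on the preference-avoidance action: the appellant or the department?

— Issue I —
Stage I.1 (appellant, a preponderance, weight is at least 54): (a) 55 ≥ 54 — meets; (b) net 60−6=54 ≥ 54 — meets.
  The appellant carries Stage I.1; the department now bears the burden.
Stage I.2 (department, a production showing, weight is at least 13): (c) net 45−34=11 < 13 — fails; (d) net 51−38=13 ≥ 13 — meets.
  Not every element is met, so the department fails to carry Stage I.2.
The analysis ends at Stage I.2; the appellant prevails on this issue.
— Issue II —
Stage II.1 — burden on appellant; standard: clear and convincing evidence (weight is at least 73).
    (e): 71 < 73 [not met]
  Stage II.1 not carried; the appellant fails its burden.
The department prevails on this issue.
— Issue III —
Stage III.1 — burden on appellant; standard: clear and convincing evidence (weight is at least 79).
    (h): 80 ≥ 79 [met]
    (i): 82 ≥ 79 [met]
  All elements met. The burden passes to the department.
Stage III.2 — burden on department; standard: clear and convincing evidence (weight is at least 79).
    (j): 82 ≥ 79 [met]
  All elements met at the final stage.
With every stage satisfied, the department prevails on this issue.
Per-issue: Issue I → appellant; Issue II → department; Issue III → department. The appellant must prevail on every issue; overall, the department prevails.

department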